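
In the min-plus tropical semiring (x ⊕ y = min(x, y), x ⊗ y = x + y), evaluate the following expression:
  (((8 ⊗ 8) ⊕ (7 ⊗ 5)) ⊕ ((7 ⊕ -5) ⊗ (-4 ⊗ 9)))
(((8 ⊗ 8) ⊕ (7 ⊗ 5)) ⊕ ((7 ⊕ -5) ⊗ (-4 ⊗ 9))) = 0

Expand innermost to outermost. Recall ⊕ takes the minimum of its arguments and ⊗ takes their sum. Working out the expression (((8 ⊗ 8) ⊕ (7 ⊗ 5)) ⊕ ((7 ⊕ -5) ⊗ (-4 ⊗ 9))) gives 0.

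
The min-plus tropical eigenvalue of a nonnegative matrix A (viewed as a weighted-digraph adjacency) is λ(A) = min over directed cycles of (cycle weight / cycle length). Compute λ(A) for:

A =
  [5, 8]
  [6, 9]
λ(A) = 5

Enumerate directed cycles and compute their means (weight / length). Sample:
  cycle 0 → 0: weight = 5, length = 1, mean = 5/1 ≈ 5.000
  cycle 1 → 1: weight = 9, length = 1, mean = 9/1 ≈ 9.000
  cycle 0 → 1 → 0: weight = 14, length = 2, mean = 14/2 ≈ 7.000
  cycle 1 → 0 → 1: weight = 14, length = 2, mean = 14/2 ≈ 7.000
Minimum mean = 5.000, attained e.g. along the cycle 0 → 0 with weight 5 and length 1. So λ(A) = 5/1 = 5.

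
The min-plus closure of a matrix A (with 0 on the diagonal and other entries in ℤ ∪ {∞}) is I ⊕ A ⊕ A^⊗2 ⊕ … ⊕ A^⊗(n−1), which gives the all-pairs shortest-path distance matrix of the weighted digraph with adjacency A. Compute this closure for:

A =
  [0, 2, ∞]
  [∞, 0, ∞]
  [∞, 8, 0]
Closure =
  [0, 2, ∞]
  [∞, 0, ∞]
  [∞, 8, 0]

This is the Floyd-Warshall all-pairs shortest-path computation. For each intermediate vertex k = 0, 1, …, 2, update dist[i][j] ← min(dist[i][j], dist[i][k] + dist[k][j]). The final matrix gives, for each (i, j), the minimum total weight of any directed path from i to j (possibly empty when i = j).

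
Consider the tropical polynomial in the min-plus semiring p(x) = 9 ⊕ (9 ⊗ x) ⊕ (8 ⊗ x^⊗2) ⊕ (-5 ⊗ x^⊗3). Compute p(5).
p(5) = 9

A tropical monomial a ⊗ x^⊗i evaluates to a + i · x. Evaluating each term at x = 5:
  Term 0 contributes 9 + 0 · 5 = 9
  Term 1 contributes 9 + 1 · 5 = 14
  Term 2 contributes 8 + 2 · 5 = 18
  Term 3 contributes -5 + 3 · 5 = 10
p(5) = ⊕ of these = min[9, 14, 18, 10] = 9.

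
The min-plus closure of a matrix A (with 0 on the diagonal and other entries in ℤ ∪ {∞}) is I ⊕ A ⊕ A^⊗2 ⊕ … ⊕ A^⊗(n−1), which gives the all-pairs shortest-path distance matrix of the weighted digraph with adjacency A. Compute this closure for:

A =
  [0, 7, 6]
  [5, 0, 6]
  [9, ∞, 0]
Closure =
  [0, 7, 6]
  [5, 0, 6]
  [9, 16, 0]

This is the Floyd-Warshall all-pairs shortest-path computation. For each intermediate vertex k = 0, 1, …, 2, update dist[i][j] ← min(dist[i][j], dist[i][k] + dist[k][j]). The final matrix gives, for each (i, j), the minimum total weight of any directed path from i to j (possibly empty when i = j).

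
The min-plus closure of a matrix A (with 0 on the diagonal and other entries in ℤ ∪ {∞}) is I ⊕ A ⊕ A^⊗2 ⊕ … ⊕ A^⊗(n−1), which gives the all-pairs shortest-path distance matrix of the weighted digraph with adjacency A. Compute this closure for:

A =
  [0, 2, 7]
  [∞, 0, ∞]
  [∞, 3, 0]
Closure =
  [0, 2, 7]
  [∞, 0, ∞]
  [∞, 3, 0]

This is the Floyd-Warshall all-pairs shortest-path computation. For each intermediate vertex k = 0, 1, …, 2, update dist[i][j] ← min(dist[i][j], dist[i][k] + dist[k][j]). The final matrix gives, for each (i, j), the minimum total weight of any directed path from i to j (possibly empty when i = j).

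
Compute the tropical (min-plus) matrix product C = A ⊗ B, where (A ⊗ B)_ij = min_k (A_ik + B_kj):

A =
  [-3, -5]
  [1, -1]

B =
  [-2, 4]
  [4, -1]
A ⊗ B =
  [-5, -6]
  [-1, -2]

Apply the min-plus product entry-by-entry:
  C[0][0] = min over k of (A[0][0] + B[0][0] = -3 + -2 = -5, A[0][1] + B[1][0] = -5 + 4 = -1) = -5 (attained at k = 0)
  C[0][1] = min over k of (A[0][0] + B[0][1] = -3 + 4 = 1, A[0][1] + B[1][1] = -5 + -1 = -6) = -6 (attained at k = 1)
  C[1][0] = min over k of (A[1][0] + B[0][0] = 1 + -2 = -1, A[1][1] + B[1][0] = -1 + 4 = 3) = -1 (attained at k = 0)
  C[1][1] = min over k of (A[1][0] + B[0][1] = 1 + 4 = 5, A[1][1] + B[1][1] = -1 + -1 = -2) = -2 (attained at k = 1)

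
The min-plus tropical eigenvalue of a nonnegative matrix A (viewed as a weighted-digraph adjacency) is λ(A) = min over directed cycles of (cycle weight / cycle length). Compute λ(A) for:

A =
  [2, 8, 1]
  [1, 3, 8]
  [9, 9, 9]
λ(A) = 2

Enumerate directed cycles and compute their means (weight / length). Sample:
  cycle 0 → 0: weight = 2, length = 1, mean = 2/1 ≈ 2.000
  cycle 1 → 1: weight = 3, length = 1, mean = 3/1 ≈ 3.000
  cycle 2 → 2: weight = 9, length = 1, mean = 9/1 ≈ 9.000
  cycle 0 → 1 → 0: weight = 9, length = 2, mean = 9/2 ≈ 4.500
  cycle 0 → 2 → 0: weight = 10, length = 2, mean = 10/2 ≈ 5.000
  cycle 1 → 0 → 1: weight = 9, length = 2, mean = 9/2 ≈ 4.500
Minimum mean = 2.000, attained e.g. along the cycle 0 → 0 with weight 2 and length 1. So λ(A) = 2/1 = 2.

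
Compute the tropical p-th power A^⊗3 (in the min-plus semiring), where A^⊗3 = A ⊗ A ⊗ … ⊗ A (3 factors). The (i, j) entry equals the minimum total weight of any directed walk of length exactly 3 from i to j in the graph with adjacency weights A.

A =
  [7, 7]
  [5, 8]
A^⊗3 =
  [19, 19]
  [17, 19]

Each entry (A^⊗3)_ij equals the minimum over all length-3 walks i = v_0 → v_1 → … → v_3 = j of Σ_t A[v_t][v_{t+1}]. For example, for (i, j) = (0, 1) we minimise over 4 possible intermediate vertex sequences; the minimum is 19, attained along the walk 0 → 1 → 0 → 1.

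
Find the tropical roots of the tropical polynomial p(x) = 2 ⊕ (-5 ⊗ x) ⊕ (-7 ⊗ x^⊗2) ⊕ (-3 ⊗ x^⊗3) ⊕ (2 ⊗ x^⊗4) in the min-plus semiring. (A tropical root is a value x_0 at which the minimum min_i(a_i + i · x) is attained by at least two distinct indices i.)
Roots: {-5, -4, 2, 7}

Each tropical root is a break point of the lower envelope of the lines y = a_i + i · x (there are 5 lines, with slopes 0, 1, ..., 4). Only the lines that attain the minimum somewhere contribute to roots; other lines are dominated. Here the surviving (envelope) indices are i = 4, i = 3, i = 2, i = 1, i = 0.
Intersections between consecutive envelope lines give the roots: for adjacent envelope indices i < j the intersection is x = (a_i − a_j) / (j − i). Reading off the sorted break points: {-5, -4, 2, 7}.
Verification: at each break x_0, at least two indices attain the minimum of min_i(a_i + i · x_0).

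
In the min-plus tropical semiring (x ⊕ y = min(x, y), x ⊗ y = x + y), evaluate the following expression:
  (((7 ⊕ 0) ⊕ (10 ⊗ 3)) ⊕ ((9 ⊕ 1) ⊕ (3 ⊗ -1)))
(((7 ⊕ 0) ⊕ (10 ⊗ 3)) ⊕ ((9 ⊕ 1) ⊕ (3 ⊗ -1))) = 0

Expand innermost to outermost. Recall ⊕ takes the minimum of its arguments and ⊗ takes their sum. Working out the expression (((7 ⊕ 0) ⊕ (10 ⊗ 3)) ⊕ ((9 ⊕ 1) ⊕ (3 ⊗ -1))) gives 0.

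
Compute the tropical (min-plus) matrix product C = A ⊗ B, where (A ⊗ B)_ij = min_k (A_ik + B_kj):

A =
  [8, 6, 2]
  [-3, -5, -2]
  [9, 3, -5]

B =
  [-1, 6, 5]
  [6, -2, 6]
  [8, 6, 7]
A ⊗ B =
  [7, 4, 9]
  [-4, -7, 1]
  [3, 1, 2]

Apply the min-plus product entry-by-entry:
  C[0][0] = min over k of (A[0][0] + B[0][0] = 8 + -1 = 7, A[0][1] + B[1][0] = 6 + 6 = 12, A[0][2] + B[2][0] = 2 + 8 = 10) = 7 (attained at k = 0)
  C[0][1] = min over k of (A[0][0] + B[0][1] = 8 + 6 = 14, A[0][1] + B[1][1] = 6 + -2 = 4, A[0][2] + B[2][1] = 2 + 6 = 8) = 4 (attained at k = 1)
  C[0][2] = min over k of (A[0][0] + B[0][2] = 8 + 5 = 13, A[0][1] + B[1][2] = 6 + 6 = 12, A[0][2] + B[2][2] = 2 + 7 = 9) = 9 (attained at k = 2)
  C[1][0] = min over k of (A[1][0] + B[0][0] = -3 + -1 = -4, A[1][1] + B[1][0] = -5 + 6 = 1, A[1][2] + B[2][0] = -2 + 8 = 6) = -4 (attained at k = 0)
  C[1][1] = min over k of (A[1][0] + B[0][1] = -3 + 6 = 3, A[1][1] + B[1][1] = -5 + -2 = -7, A[1][2] + B[2][1] = -2 + 6 = 4) = -7 (attained at k = 1)
  C[1][2] = min over k of (A[1][0] + B[0][2] = -3 + 5 = 2, A[1][1] + B[1][2] = -5 + 6 = 1, A[1][2] + B[2][2] = -2 + 7 = 5) = 1 (attained at k = 1)
  C[2][0] = min over k of (A[2][0] + B[0][0] = 9 + -1 = 8, A[2][1] + B[1][0] = 3 + 6 = 9, A[2][2] + B[2][0] = -5 + 8 = 3) = 3 (attained at k = 2)
  C[2][1] = min over k of (A[2][0] + B[0][1] = 9 + 6 = 15, A[2][1] + B[1][1] = 3 + -2 = 1, A[2][2] + B[2][1] = -5 + 6 = 1) = 1 (attained at k = 1)
  C[2][2] = min over k of (A[2][0] + B[0][2] = 9 + 5 = 14, A[2][1] + B[1][2] = 3 + 6 = 9, A[2][2] + B[2][2] = -5 + 7 = 2) = 2 (attained at k = 2)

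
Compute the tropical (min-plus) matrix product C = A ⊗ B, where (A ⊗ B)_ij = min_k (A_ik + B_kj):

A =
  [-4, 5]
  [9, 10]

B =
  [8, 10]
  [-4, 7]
A ⊗ B =
  [1, 6]
  [6, 17]

Apply the min-plus product entry-by-entry:
  C[0][0] = min over k of (A[0][0] + B[0][0] = -4 + 8 = 4, A[0][1] + B[1][0] = 5 + -4 = 1) = 1 (attained at k = 1)
  C[0][1] = min over k of (A[0][0] + B[0][1] = -4 + 10 = 6, A[0][1] + B[1][1] = 5 + 7 = 12) = 6 (attained at k = 0)
  C[1][0] = min over k of (A[1][0] + B[0][0] = 9 + 8 = 17, A[1][1] + B[1][0] = 10 + -4 = 6) = 6 (attained at k = 1)
  C[1][1] = min over k of (A[1][0] + B[0][1] = 9 + 10 = 19, A[1][1] + B[1][1] = 10 + 7 = 17) = 17 (attained at k = 1)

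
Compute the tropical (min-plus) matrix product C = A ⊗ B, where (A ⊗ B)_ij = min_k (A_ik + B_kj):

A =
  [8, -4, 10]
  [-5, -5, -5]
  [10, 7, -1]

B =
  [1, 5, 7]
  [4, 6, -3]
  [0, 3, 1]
A ⊗ B =
  [0, 2, -7]
  [-5, -2, -8]
  [-1, 2, 0]

Apply the min-plus product entry-by-entry:
  C[0][0] = min over k of (A[0][0] + B[0][0] = 8 + 1 = 9, A[0][1] + B[1][0] = -4 + 4 = 0, A[0][2] + B[2][0] = 10 + 0 = 10) = 0 (attained at k = 1)
  C[0][1] = min over k of (A[0][0] + B[0][1] = 8 + 5 = 13, A[0][1] + B[1][1] = -4 + 6 = 2, A[0][2] + B[2][1] = 10 + 3 = 13) = 2 (attained at k = 1)
  C[0][2] = min over k of (A[0][0] + B[0][2] = 8 + 7 = 15, A[0][1] + B[1][2] = -4 + -3 = -7, A[0][2] + B[2][2] = 10 + 1 = 11) = -7 (attained at k = 1)
  C[1][0] = min over k of (A[1][0] + B[0][0] = -5 + 1 = -4, A[1][1] + B[1][0] = -5 + 4 = -1, A[1][2] + B[2][0] = -5 + 0 = -5) = -5 (attained at k = 2)
  C[1][1] = min over k of (A[1][0] + B[0][1] = -5 + 5 = 0, A[1][1] + B[1][1] = -5 + 6 = 1, A[1][2] + B[2][1] = -5 + 3 = -2) = -2 (attained at k = 2)
  C[1][2] = min over k of (A[1][0] + B[0][2] = -5 + 7 = 2, A[1][1] + B[1][2] = -5 + -3 = -8, A[1][2] + B[2][2] = -5 + 1 = -4) = -8 (attained at k = 1)
  C[2][0] = min over k of (A[2][0] + B[0][0] = 10 + 1 = 11, A[2][1] + B[1][0] = 7 + 4 = 11, A[2][2] + B[2][0] = -1 + 0 = -1) = -1 (attained at k = 2)
  C[2][1] = min over k of (A[2][0] + B[0][1] = 10 + 5 = 15, A[2][1] + B[1][1] = 7 + 6 = 13, A[2][2] + B[2][1] = -1 + 3 = 2) = 2 (attained at k = 2)
  C[2][2] = min over k of (A[2][0] + B[0][2] = 10 + 7 = 17, A[2][1] + B[1][2] = 7 + -3 = 4, A[2][2] + B[2][2] = -1 + 1 = 0) = 0 (attained at k = 2)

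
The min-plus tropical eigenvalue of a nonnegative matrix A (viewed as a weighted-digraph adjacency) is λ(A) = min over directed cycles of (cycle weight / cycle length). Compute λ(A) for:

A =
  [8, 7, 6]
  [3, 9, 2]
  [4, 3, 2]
λ(A) = 2

Enumerate directed cycles and compute their means (weight / length). Sample:
  cycle 0 → 0: weight = 8, length = 1, mean = 8/1 ≈ 8.000
  cycle 1 → 1: weight = 9, length = 1, mean = 9/1 ≈ 9.000
  cycle 2 → 2: weight = 2, length = 1, mean = 2/1 ≈ 2.000
  cycle 0 → 1 → 0: weight = 10, length = 2, mean = 10/2 ≈ 5.000
  cycle 0 → 2 → 0: weight = 10, length = 2, mean = 10/2 ≈ 5.000
  cycle 1 → 0 → 1: weight = 10, length = 2, mean = 10/2 ≈ 5.000
Minimum mean = 2.000, attained e.g. along the cycle 2 → 2 with weight 2 and length 1. So λ(A) = 2/1 = 2.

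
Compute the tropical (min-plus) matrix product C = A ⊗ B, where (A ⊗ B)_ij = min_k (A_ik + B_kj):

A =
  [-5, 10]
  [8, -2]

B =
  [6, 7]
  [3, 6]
A ⊗ B =
  [1, 2]
  [1, 4]

Apply the min-plus product entry-by-entry:
  C[0][0] = min over k of (A[0][0] + B[0][0] = -5 + 6 = 1, A[0][1] + B[1][0] = 10 + 3 = 13) = 1 (attained at k = 0)
  C[0][1] = min over k of (A[0][0] + B[0][1] = -5 + 7 = 2, A[0][1] + B[1][1] = 10 + 6 = 16) = 2 (attained at k = 0)
  C[1][0] = min over k of (A[1][0] + B[0][0] = 8 + 6 = 14, A[1][1] + B[1][0] = -2 + 3 = 1) = 1 (attained at k = 1)
  C[1][1] = min over k of (A[1][0] + B[0][1] = 8 + 7 = 15, A[1][1] + B[1][1] = -2 + 6 = 4) = 4 (attained at k = 1)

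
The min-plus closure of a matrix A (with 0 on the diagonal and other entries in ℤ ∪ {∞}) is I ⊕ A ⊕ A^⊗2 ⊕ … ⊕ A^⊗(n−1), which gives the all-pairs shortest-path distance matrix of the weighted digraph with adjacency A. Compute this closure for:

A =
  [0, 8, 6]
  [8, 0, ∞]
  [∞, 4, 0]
Closure =
  [0, 8, 6]
  [8, 0, 14]
  [12, 4, 0]

This is the Floyd-Warshall all-pairs shortest-path computation. For each intermediate vertex k = 0, 1, …, 2, update dist[i][j] ← min(dist[i][j], dist[i][k] + dist[k][j]). The final matrix gives, for each (i, j), the minimum total weight of any directed path from i to j (possibly empty when i = j).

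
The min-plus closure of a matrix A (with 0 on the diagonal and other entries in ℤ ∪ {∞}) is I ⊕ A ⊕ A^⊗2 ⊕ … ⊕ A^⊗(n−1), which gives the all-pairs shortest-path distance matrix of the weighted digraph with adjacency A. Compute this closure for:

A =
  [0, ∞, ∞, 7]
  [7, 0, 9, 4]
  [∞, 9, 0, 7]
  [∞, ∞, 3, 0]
Closure =
  [0, 19, 10, 7]
  [7, 0, 7, 4]
  [16, 9, 0, 7]
  [19, 12, 3, 0]

This is the Floyd-Warshall all-pairs shortest-path computation. For each intermediate vertex k = 0, 1, …, 3, update dist[i][j] ← min(dist[i][j], dist[i][k] + dist[k][j]). The final matrix gives, for each (i, j), the minimum total weight of any directed path from i to j (possibly empty when i = j).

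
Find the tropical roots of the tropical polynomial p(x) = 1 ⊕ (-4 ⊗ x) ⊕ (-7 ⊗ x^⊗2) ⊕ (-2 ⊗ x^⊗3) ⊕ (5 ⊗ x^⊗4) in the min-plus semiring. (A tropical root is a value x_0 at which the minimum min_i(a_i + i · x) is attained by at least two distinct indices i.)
Roots: {-7, -5, 3, 5}

Each tropical root is a break point of the lower envelope of the lines y = a_i + i · x (there are 5 lines, with slopes 0, 1, ..., 4). Only the lines that attain the minimum somewhere contribute to roots; other lines are dominated. Here the surviving (envelope) indices are i = 4, i = 3, i = 2, i = 1, i = 0.
Intersections between consecutive envelope lines give the roots: for adjacent envelope indices i < j the intersection is x = (a_i − a_j) / (j − i). Reading off the sorted break points: {-7, -5, 3, 5}.
Verification: at each break x_0, at least two indices attain the minimum of min_i(a_i + i · x_0).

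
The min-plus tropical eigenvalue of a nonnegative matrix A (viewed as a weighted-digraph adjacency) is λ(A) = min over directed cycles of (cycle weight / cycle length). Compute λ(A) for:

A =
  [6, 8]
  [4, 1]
λ(A) = 1

Enumerate directed cycles and compute their means (weight / length). Sample:
  cycle 0 → 0: weight = 6, length = 1, mean = 6/1 ≈ 6.000
  cycle 1 → 1: weight = 1, length = 1, mean = 1/1 ≈ 1.000
  cycle 0 → 1 → 0: weight = 12, length = 2, mean = 12/2 ≈ 6.000
  cycle 1 → 0 → 1: weight = 12, length = 2, mean = 12/2 ≈ 6.000
Minimum mean = 1.000, attained e.g. along the cycle 1 → 1 with weight 1 and length 1. So λ(A) = 1/1 = 1.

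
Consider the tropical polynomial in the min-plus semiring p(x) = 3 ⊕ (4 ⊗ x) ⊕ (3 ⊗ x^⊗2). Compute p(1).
p(1) = 3

A tropical monomial a ⊗ x^⊗i evaluates to a + i · x. Evaluating each term at x = 1:
  Term 0 contributes 3 + 0 · 1 = 3
  Term 1 contributes 4 + 1 · 1 = 5
  Term 2 contributes 3 + 2 · 1 = 5
p(1) = ⊕ of these = min[3, 5, 5] = 3.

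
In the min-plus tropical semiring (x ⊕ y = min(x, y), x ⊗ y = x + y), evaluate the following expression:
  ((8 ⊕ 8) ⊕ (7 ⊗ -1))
((8 ⊕ 8) ⊕ (7 ⊗ -1)) = 6

Expand innermost to outermost. Recall ⊕ takes the minimum of its arguments and ⊗ takes their sum. Working out the expression ((8 ⊕ 8) ⊕ (7 ⊗ -1)) gives 6.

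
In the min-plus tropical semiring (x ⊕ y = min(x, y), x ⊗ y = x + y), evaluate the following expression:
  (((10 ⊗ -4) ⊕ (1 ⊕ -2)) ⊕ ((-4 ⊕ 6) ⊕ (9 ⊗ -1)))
(((10 ⊗ -4) ⊕ (1 ⊕ -2)) ⊕ ((-4 ⊕ 6) ⊕ (9 ⊗ -1))) = -4

Expand innermost to outermost. Recall ⊕ takes the minimum of its arguments and ⊗ takes their sum. Working out the expression (((10 ⊗ -4) ⊕ (1 ⊕ -2)) ⊕ ((-4 ⊕ 6) ⊕ (9 ⊗ -1))) gives -4.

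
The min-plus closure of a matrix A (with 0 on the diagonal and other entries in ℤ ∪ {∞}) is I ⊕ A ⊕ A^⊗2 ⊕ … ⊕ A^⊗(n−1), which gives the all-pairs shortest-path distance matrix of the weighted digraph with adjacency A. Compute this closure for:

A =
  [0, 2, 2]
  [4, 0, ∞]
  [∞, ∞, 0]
Closure =
  [0, 2, 2]
  [4, 0, 6]
  [∞, ∞, 0]

This is the Floyd-Warshall all-pairs shortest-path computation. For each intermediate vertex k = 0, 1, …, 2, update dist[i][j] ← min(dist[i][j], dist[i][k] + dist[k][j]). The final matrix gives, for each (i, j), the minimum total weight of any directed path from i to j (possibly empty when i = j).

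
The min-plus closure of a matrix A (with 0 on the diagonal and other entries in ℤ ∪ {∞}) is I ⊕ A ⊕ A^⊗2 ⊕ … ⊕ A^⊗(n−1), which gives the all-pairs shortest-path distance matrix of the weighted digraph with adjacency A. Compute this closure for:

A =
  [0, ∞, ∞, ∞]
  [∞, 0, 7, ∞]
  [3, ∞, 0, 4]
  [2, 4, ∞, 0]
Closure =
  [0, ∞, ∞, ∞]
  [10, 0, 7, 11]
  [3, 8, 0, 4]
  [2, 4, 11, 0]

This is the Floyd-Warshall all-pairs shortest-path computation. For each intermediate vertex k = 0, 1, …, 3, update dist[i][j] ← min(dist[i][j], dist[i][k] + dist[k][j]). The final matrix gives, for each (i, j), the minimum total weight of any directed path from i to j (possibly empty when i = j).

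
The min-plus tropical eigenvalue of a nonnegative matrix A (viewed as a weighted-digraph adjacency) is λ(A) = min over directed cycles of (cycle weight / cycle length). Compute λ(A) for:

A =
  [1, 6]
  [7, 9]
λ(A) = 1

Enumerate directed cycles and compute their means (weight / length). Sample:
  cycle 0 → 0: weight = 1, length = 1, mean = 1/1 ≈ 1.000
  cycle 1 → 1: weight = 9, length = 1, mean = 9/1 ≈ 9.000
  cycle 0 → 1 → 0: weight = 13, length = 2, mean = 13/2 ≈ 6.500
  cycle 1 → 0 → 1: weight = 13, length = 2, mean = 13/2 ≈ 6.500
Minimum mean = 1.000, attained e.g. along the cycle 0 → 0 with weight 1 and length 1. So λ(A) = 1/1 = 1.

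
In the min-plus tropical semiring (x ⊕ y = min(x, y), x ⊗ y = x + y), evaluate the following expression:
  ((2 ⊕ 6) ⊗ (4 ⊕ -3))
((2 ⊕ 6) ⊗ (4 ⊕ -3)) = -1

Expand innermost to outermost. Recall ⊕ takes the minimum of its arguments and ⊗ takes their sum. Working out the expression ((2 ⊕ 6) ⊗ (4 ⊕ -3)) gives -1.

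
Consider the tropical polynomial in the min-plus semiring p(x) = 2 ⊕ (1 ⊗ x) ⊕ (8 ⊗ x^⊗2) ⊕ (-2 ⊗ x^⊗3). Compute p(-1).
p(-1) = -5

A tropical monomial a ⊗ x^⊗i evaluates to a + i · x. Evaluating each term at x = -1:
  Term 0 contributes 2 + 0 · -1 = 2
  Term 1 contributes 1 + 1 · -1 = 0
  Term 2 contributes 8 + 2 · -1 = 6
  Term 3 contributes -2 + 3 · -1 = -5
p(-1) = ⊕ of these = min[2, 0, 6, -5] = -5.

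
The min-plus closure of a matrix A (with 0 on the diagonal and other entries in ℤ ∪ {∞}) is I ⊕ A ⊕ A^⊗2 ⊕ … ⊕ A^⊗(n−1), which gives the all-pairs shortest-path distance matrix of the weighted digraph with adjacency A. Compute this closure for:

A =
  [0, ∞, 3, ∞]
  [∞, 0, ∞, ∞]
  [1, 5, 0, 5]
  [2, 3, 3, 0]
Closure =
  [0, 8, 3, 8]
  [∞, 0, ∞, ∞]
  [1, 5, 0, 5]
  [2, 3, 3, 0]

This is the Floyd-Warshall all-pairs shortest-path computation. For each intermediate vertex k = 0, 1, …, 3, update dist[i][j] ← min(dist[i][j], dist[i][k] + dist[k][j]). The final matrix gives, for each (i, j), the minimum total weight of any directed path from i to j (possibly empty when i = j).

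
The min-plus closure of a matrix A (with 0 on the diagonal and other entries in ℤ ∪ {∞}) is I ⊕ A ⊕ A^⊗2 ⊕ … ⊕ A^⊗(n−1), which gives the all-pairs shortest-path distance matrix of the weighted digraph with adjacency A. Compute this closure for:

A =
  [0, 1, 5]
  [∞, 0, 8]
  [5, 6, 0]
Closure =
  [0, 1, 5]
  [13, 0, 8]
  [5, 6, 0]

This is the Floyd-Warshall all-pairs shortest-path computation. For each intermediate vertex k = 0, 1, …, 2, update dist[i][j] ← min(dist[i][j], dist[i][k] + dist[k][j]). The final matrix gives, for each (i, j), the minimum total weight of any directed path from i to j (possibly empty when i = j).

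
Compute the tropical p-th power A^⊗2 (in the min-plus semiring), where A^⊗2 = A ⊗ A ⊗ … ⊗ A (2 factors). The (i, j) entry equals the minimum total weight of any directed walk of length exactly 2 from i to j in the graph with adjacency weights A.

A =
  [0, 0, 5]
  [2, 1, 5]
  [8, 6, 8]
A^⊗2 =
  [0, 0, 5]
  [2, 2, 6]
  [8, 7, 11]

Each entry (A^⊗2)_ij equals the minimum over all length-2 walks i = v_0 → v_1 → … → v_2 = j of Σ_t A[v_t][v_{t+1}]. For example, for (i, j) = (0, 2) we minimise over 3 possible intermediate vertex sequences; the minimum is 5, attained along the walk 0 → 0 → 2.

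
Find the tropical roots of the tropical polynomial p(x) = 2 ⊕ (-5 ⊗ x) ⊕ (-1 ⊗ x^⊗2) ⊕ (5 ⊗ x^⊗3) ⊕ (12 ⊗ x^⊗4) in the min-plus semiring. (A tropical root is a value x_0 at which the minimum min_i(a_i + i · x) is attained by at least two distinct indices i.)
Roots: {-7, -6, -4, 7}

Each tropical root is a break point of the lower envelope of the lines y = a_i + i · x (there are 5 lines, with slopes 0, 1, ..., 4). Only the lines that attain the minimum somewhere contribute to roots; other lines are dominated. Here the surviving (envelope) indices are i = 4, i = 3, i = 2, i = 1, i = 0.
Intersections between consecutive envelope lines give the roots: for adjacent envelope indices i < j the intersection is x = (a_i − a_j) / (j − i). Reading off the sorted break points: {-7, -6, -4, 7}.
Verification: at each break x_0, at least two indices attain the minimum of min_i(a_i + i · x_0).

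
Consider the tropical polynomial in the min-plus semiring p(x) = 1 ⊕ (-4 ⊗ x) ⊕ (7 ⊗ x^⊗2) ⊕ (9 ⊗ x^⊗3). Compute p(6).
p(6) = 1

A tropical monomial a ⊗ x^⊗i evaluates to a + i · x. Evaluating each term at x = 6:
  Term 0 contributes 1 + 0 · 6 = 1
  Term 1 contributes -4 + 1 · 6 = 2
  Term 2 contributes 7 + 2 · 6 = 19
  Term 3 contributes 9 + 3 · 6 = 27
p(6) = ⊕ of these = min[1, 2, 19, 27] = 1.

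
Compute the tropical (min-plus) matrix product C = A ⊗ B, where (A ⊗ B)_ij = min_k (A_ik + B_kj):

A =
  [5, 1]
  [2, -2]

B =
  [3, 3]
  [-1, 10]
A ⊗ B =
  [0, 8]
  [-3, 5]

Apply the min-plus product entry-by-entry:
  C[0][0] = min over k of (A[0][0] + B[0][0] = 5 + 3 = 8, A[0][1] + B[1][0] = 1 + -1 = 0) = 0 (attained at k = 1)
  C[0][1] = min over k of (A[0][0] + B[0][1] = 5 + 3 = 8, A[0][1] + B[1][1] = 1 + 10 = 11) = 8 (attained at k = 0)
  C[1][0] = min over k of (A[1][0] + B[0][0] = 2 + 3 = 5, A[1][1] + B[1][0] = -2 + -1 = -3) = -3 (attained at k = 1)
  C[1][1] = min over k of (A[1][0] + B[0][1] = 2 + 3 = 5, A[1][1] + B[1][1] = -2 + 10 = 8) = 5 (attained at k = 0)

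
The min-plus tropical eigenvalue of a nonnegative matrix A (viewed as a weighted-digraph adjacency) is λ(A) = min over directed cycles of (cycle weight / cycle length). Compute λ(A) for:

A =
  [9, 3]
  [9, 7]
λ(A) = 6

Enumerate directed cycles and compute their means (weight / length). Sample:
  cycle 0 → 0: weight = 9, length = 1, mean = 9/1 ≈ 9.000
  cycle 1 → 1: weight = 7, length = 1, mean = 7/1 ≈ 7.000
  cycle 0 → 1 → 0: weight = 12, length = 2, mean = 12/2 ≈ 6.000
  cycle 1 → 0 → 1: weight = 12, length = 2, mean = 12/2 ≈ 6.000
Minimum mean = 6.000, attained e.g. along the cycle 0 → 1 → 0 with weight 12 and length 2. So λ(A) = 12/2 = 6.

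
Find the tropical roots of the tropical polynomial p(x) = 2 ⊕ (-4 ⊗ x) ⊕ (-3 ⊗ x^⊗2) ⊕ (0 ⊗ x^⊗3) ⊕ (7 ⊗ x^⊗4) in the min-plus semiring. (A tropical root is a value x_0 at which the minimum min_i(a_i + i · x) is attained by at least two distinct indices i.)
Roots: {-7, -3, -1, 6}

Each tropical root is a break point of the lower envelope of the lines y = a_i + i · x (there are 5 lines, with slopes 0, 1, ..., 4). Only the lines that attain the minimum somewhere contribute to roots; other lines are dominated. Here the surviving (envelope) indices are i = 4, i = 3, i = 2, i = 1, i = 0.
Intersections between consecutive envelope lines give the roots: for adjacent envelope indices i < j the intersection is x = (a_i − a_j) / (j − i). Reading off the sorted break points: {-7, -3, -1, 6}.
Verification: at each break x_0, at least two indices attain the minimum of min_i(a_i + i · x_0).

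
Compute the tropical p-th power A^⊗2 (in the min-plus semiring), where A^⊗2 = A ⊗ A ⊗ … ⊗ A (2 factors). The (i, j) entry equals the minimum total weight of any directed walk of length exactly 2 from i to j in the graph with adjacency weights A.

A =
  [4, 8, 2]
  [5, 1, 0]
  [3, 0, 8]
A^⊗2 =
  [5, 2, 6]
  [3, 0, 1]
  [5, 1, 0]

Each entry (A^⊗2)_ij equals the minimum over all length-2 walks i = v_0 → v_1 → … → v_2 = j of Σ_t A[v_t][v_{t+1}]. For example, for (i, j) = (0, 2) we minimise over 3 possible intermediate vertex sequences; the minimum is 6, attained along the walk 0 → 0 → 2.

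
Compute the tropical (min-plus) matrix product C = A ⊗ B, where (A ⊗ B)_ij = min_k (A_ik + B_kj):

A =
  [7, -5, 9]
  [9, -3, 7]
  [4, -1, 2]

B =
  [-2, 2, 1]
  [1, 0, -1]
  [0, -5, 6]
A ⊗ B =
  [-4, -5, -6]
  [-2, -3, -4]
  [0, -3, -2]

Apply the min-plus product entry-by-entry:
  C[0][0] = min over k of (A[0][0] + B[0][0] = 7 + -2 = 5, A[0][1] + B[1][0] = -5 + 1 = -4, A[0][2] + B[2][0] = 9 + 0 = 9) = -4 (attained at k = 1)
  C[0][1] = min over k of (A[0][0] + B[0][1] = 7 + 2 = 9, A[0][1] + B[1][1] = -5 + 0 = -5, A[0][2] + B[2][1] = 9 + -5 = 4) = -5 (attained at k = 1)
  C[0][2] = min over k of (A[0][0] + B[0][2] = 7 + 1 = 8, A[0][1] + B[1][2] = -5 + -1 = -6, A[0][2] + B[2][2] = 9 + 6 = 15) = -6 (attained at k = 1)
  C[1][0] = min over k of (A[1][0] + B[0][0] = 9 + -2 = 7, A[1][1] + B[1][0] = -3 + 1 = -2, A[1][2] + B[2][0] = 7 + 0 = 7) = -2 (attained at k = 1)
  C[1][1] = min over k of (A[1][0] + B[0][1] = 9 + 2 = 11, A[1][1] + B[1][1] = -3 + 0 = -3, A[1][2] + B[2][1] = 7 + -5 = 2) = -3 (attained at k = 1)
  C[1][2] = min over k of (A[1][0] + B[0][2] = 9 + 1 = 10, A[1][1] + B[1][2] = -3 + -1 = -4, A[1][2] + B[2][2] = 7 + 6 = 13) = -4 (attained at k = 1)
  C[2][0] = min over k of (A[2][0] + B[0][0] = 4 + -2 = 2, A[2][1] + B[1][0] = -1 + 1 = 0, A[2][2] + B[2][0] = 2 + 0 = 2) = 0 (attained at k = 1)
  C[2][1] = min over k of (A[2][0] + B[0][1] = 4 + 2 = 6, A[2][1] + B[1][1] = -1 + 0 = -1, A[2][2] + B[2][1] = 2 + -5 = -3) = -3 (attained at k = 2)
  C[2][2] = min over k of (A[2][0] + B[0][2] = 4 + 1 = 5, A[2][1] + B[1][2] = -1 + -1 = -2, A[2][2] + B[2][2] = 2 + 6 = 8) = -2 (attained at k = 1)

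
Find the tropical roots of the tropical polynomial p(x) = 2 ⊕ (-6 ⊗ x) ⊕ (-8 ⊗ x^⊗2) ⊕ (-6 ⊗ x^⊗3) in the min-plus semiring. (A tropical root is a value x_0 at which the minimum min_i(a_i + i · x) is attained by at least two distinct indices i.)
Roots: {-2, 2, 8}

Each tropical root is a break point of the lower envelope of the lines y = a_i + i · x (there are 4 lines, with slopes 0, 1, ..., 3). Only the lines that attain the minimum somewhere contribute to roots; other lines are dominated. Here the surviving (envelope) indices are i = 3, i = 2, i = 1, i = 0.
Intersections between consecutive envelope lines give the roots: for adjacent envelope indices i < j the intersection is x = (a_i − a_j) / (j − i). Reading off the sorted break points: {-2, 2, 8}.
Verification: at each break x_0, at least two indices attain the minimum of min_i(a_i + i · x_0).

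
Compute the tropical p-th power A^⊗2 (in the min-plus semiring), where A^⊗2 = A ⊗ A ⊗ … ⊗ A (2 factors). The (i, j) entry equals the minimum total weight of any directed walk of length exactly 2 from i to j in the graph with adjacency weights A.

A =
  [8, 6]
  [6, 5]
A^⊗2 =
  [12, 11]
  [11, 10]

Each entry (A^⊗2)_ij equals the minimum over all length-2 walks i = v_0 → v_1 → … → v_2 = j of Σ_t A[v_t][v_{t+1}]. For example, for (i, j) = (0, 1) we minimise over 2 possible intermediate vertex sequences; the minimum is 11, attained along the walk 0 → 1 → 1.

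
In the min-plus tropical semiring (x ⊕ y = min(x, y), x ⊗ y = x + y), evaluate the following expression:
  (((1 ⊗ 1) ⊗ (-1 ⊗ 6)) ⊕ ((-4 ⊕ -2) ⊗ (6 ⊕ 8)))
(((1 ⊗ 1) ⊗ (-1 ⊗ 6)) ⊕ ((-4 ⊕ -2) ⊗ (6 ⊕ 8))) = 2

Expand innermost to outermost. Recall ⊕ takes the minimum of its arguments and ⊗ takes their sum. Working out the expression (((1 ⊗ 1) ⊗ (-1 ⊗ 6)) ⊕ ((-4 ⊕ -2) ⊗ (6 ⊕ 8))) gives 2.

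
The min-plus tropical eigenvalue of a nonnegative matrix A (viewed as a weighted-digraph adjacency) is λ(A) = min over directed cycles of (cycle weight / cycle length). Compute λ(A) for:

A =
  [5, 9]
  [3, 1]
λ(A) = 1

Enumerate directed cycles and compute their means (weight / length). Sample:
  cycle 0 → 0: weight = 5, length = 1, mean = 5/1 ≈ 5.000
  cycle 1 → 1: weight = 1, length = 1, mean = 1/1 ≈ 1.000
  cycle 0 → 1 → 0: weight = 12, length = 2, mean = 12/2 ≈ 6.000
  cycle 1 → 0 → 1: weight = 12, length = 2, mean = 12/2 ≈ 6.000
Minimum mean = 1.000, attained e.g. along the cycle 1 → 1 with weight 1 and length 1. So λ(A) = 1/1 = 1.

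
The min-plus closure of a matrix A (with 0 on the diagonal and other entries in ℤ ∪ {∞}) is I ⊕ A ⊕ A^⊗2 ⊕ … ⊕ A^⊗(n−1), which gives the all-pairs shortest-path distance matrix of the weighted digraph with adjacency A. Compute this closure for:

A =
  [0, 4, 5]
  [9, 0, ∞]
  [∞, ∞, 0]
Closure =
  [0, 4, 5]
  [9, 0, 14]
  [∞, ∞, 0]

This is the Floyd-Warshall all-pairs shortest-path computation. For each intermediate vertex k = 0, 1, …, 2, update dist[i][j] ← min(dist[i][j], dist[i][k] + dist[k][j]). The final matrix gives, for each (i, j), the minimum total weight of any directed path from i to j (possibly empty when i = j).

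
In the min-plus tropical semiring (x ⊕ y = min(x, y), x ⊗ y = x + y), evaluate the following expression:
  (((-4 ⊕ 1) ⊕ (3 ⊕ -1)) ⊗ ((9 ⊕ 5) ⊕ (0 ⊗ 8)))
(((-4 ⊕ 1) ⊕ (3 ⊕ -1)) ⊗ ((9 ⊕ 5) ⊕ (0 ⊗ 8))) = 1

Expand innermost to outermost. Recall ⊕ takes the minimum of its arguments and ⊗ takes their sum. Working out the expression (((-4 ⊕ 1) ⊕ (3 ⊕ -1)) ⊗ ((9 ⊕ 5) ⊕ (0 ⊗ 8))) gives 1.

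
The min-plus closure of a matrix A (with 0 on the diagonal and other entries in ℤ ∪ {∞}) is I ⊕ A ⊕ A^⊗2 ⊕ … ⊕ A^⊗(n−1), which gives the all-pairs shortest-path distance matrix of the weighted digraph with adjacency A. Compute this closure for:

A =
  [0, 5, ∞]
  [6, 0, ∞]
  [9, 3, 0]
Closure =
  [0, 5, ∞]
  [6, 0, ∞]
  [9, 3, 0]

This is the Floyd-Warshall all-pairs shortest-path computation. For each intermediate vertex k = 0, 1, …, 2, update dist[i][j] ← min(dist[i][j], dist[i][k] + dist[k][j]). The final matrix gives, for each (i, j), the minimum total weight of any directed path from i to j (possibly empty when i = j).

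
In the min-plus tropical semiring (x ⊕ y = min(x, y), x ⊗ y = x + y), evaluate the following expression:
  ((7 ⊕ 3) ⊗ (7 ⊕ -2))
((7 ⊕ 3) ⊗ (7 ⊕ -2)) = 1

Expand innermost to outermost. Recall ⊕ takes the minimum of its arguments and ⊗ takes their sum. Working out the expression ((7 ⊕ 3) ⊗ (7 ⊕ -2)) gives 1.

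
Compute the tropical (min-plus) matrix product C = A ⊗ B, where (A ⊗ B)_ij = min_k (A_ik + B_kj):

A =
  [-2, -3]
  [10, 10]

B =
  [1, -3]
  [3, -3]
A ⊗ B =
  [-1, -6]
  [11, 7]

Apply the min-plus product entry-by-entry:
  C[0][0] = min over k of (A[0][0] + B[0][0] = -2 + 1 = -1, A[0][1] + B[1][0] = -3 + 3 = 0) = -1 (attained at k = 0)
  C[0][1] = min over k of (A[0][0] + B[0][1] = -2 + -3 = -5, A[0][1] + B[1][1] = -3 + -3 = -6) = -6 (attained at k = 1)
  C[1][0] = min over k of (A[1][0] + B[0][0] = 10 + 1 = 11, A[1][1] + B[1][0] = 10 + 3 = 13) = 11 (attained at k = 0)
  C[1][1] = min over k of (A[1][0] + B[0][1] = 10 + -3 = 7, A[1][1] + B[1][1] = 10 + -3 = 7) = 7 (attained at k = 0)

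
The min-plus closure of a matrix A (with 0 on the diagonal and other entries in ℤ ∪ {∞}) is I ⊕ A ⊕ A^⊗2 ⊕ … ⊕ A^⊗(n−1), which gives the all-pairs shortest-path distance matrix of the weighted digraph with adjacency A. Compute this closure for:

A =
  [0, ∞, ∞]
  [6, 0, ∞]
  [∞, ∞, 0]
Closure =
  [0, ∞, ∞]
  [6, 0, ∞]
  [∞, ∞, 0]

This is the Floyd-Warshall all-pairs shortest-path computation. For each intermediate vertex k = 0, 1, …, 2, update dist[i][j] ← min(dist[i][j], dist[i][k] + dist[k][j]). The final matrix gives, for each (i, j), the minimum total weight of any directed path from i to j (possibly empty when i = j).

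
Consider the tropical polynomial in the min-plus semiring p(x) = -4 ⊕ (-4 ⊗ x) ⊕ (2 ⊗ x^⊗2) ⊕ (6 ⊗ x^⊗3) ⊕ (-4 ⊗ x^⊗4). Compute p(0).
p(0) = -4

A tropical monomial a ⊗ x^⊗i evaluates to a + i · x. Evaluating each term at x = 0:
  Term 0 contributes -4 + 0 · 0 = -4
  Term 1 contributes -4 + 1 · 0 = -4
  Term 2 contributes 2 + 2 · 0 = 2
  Term 3 contributes 6 + 3 · 0 = 6
  Term 4 contributes -4 + 4 · 0 = -4
p(0) = ⊕ of these = min[-4, -4, 2, 6, -4] = -4.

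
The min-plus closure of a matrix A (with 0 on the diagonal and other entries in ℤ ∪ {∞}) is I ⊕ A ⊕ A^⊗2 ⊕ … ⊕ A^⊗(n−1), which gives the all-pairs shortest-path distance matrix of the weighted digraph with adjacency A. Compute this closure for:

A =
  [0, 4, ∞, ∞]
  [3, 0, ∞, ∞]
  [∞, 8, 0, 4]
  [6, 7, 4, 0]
Closure =
  [0, 4, ∞, ∞]
  [3, 0, ∞, ∞]
  [10, 8, 0, 4]
  [6, 7, 4, 0]

This is the Floyd-Warshall all-pairs shortest-path computation. For each intermediate vertex k = 0, 1, …, 3, update dist[i][j] ← min(dist[i][j], dist[i][k] + dist[k][j]). The final matrix gives, for each (i, j), the minimum total weight of any directed path from i to j (possibly empty when i = j).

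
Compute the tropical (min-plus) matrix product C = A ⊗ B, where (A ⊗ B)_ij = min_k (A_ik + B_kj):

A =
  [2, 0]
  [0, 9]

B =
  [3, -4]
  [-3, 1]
A ⊗ B =
  [-3, -2]
  [3, -4]

Apply the min-plus product entry-by-entry:
  C[0][0] = min over k of (A[0][0] + B[0][0] = 2 + 3 = 5, A[0][1] + B[1][0] = 0 + -3 = -3) = -3 (attained at k = 1)
  C[0][1] = min over k of (A[0][0] + B[0][1] = 2 + -4 = -2, A[0][1] + B[1][1] = 0 + 1 = 1) = -2 (attained at k = 0)
  C[1][0] = min over k of (A[1][0] + B[0][0] = 0 + 3 = 3, A[1][1] + B[1][0] = 9 + -3 = 6) = 3 (attained at k = 0)
  C[1][1] = min over k of (A[1][0] + B[0][1] = 0 + -4 = -4, A[1][1] + B[1][1] = 9 + 1 = 10) = -4 (attained at k = 0)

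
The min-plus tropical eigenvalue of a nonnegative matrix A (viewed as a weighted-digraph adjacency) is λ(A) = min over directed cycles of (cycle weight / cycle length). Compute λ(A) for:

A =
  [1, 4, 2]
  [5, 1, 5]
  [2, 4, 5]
λ(A) = 1

Enumerate directed cycles and compute their means (weight / length). Sample:
  cycle 0 → 0: weight = 1, length = 1, mean = 1/1 ≈ 1.000
  cycle 1 → 1: weight = 1, length = 1, mean = 1/1 ≈ 1.000
  cycle 2 → 2: weight = 5, length = 1, mean = 5/1 ≈ 5.000
  cycle 0 → 1 → 0: weight = 9, length = 2, mean = 9/2 ≈ 4.500
  cycle 0 → 2 → 0: weight = 4, length = 2, mean = 4/2 ≈ 2.000
  cycle 1 → 0 → 1: weight = 9, length = 2, mean = 9/2 ≈ 4.500
Minimum mean = 1.000, attained e.g. along the cycle 0 → 0 with weight 1 and length 1. So λ(A) = 1/1 = 1.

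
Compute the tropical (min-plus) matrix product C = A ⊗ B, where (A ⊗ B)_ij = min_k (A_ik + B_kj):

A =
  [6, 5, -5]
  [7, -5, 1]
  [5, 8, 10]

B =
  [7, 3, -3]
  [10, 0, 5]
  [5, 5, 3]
A ⊗ B =
  [0, 0, -2]
  [5, -5, 0]
  [12, 8, 2]

Apply the min-plus product entry-by-entry:
  C[0][0] = min over k of (A[0][0] + B[0][0] = 6 + 7 = 13, A[0][1] + B[1][0] = 5 + 10 = 15, A[0][2] + B[2][0] = -5 + 5 = 0) = 0 (attained at k = 2)
  C[0][1] = min over k of (A[0][0] + B[0][1] = 6 + 3 = 9, A[0][1] + B[1][1] = 5 + 0 = 5, A[0][2] + B[2][1] = -5 + 5 = 0) = 0 (attained at k = 2)
  C[0][2] = min over k of (A[0][0] + B[0][2] = 6 + -3 = 3, A[0][1] + B[1][2] = 5 + 5 = 10, A[0][2] + B[2][2] = -5 + 3 = -2) = -2 (attained at k = 2)
  C[1][0] = min over k of (A[1][0] + B[0][0] = 7 + 7 = 14, A[1][1] + B[1][0] = -5 + 10 = 5, A[1][2] + B[2][0] = 1 + 5 = 6) = 5 (attained at k = 1)
  C[1][1] = min over k of (A[1][0] + B[0][1] = 7 + 3 = 10, A[1][1] + B[1][1] = -5 + 0 = -5, A[1][2] + B[2][1] = 1 + 5 = 6) = -5 (attained at k = 1)
  C[1][2] = min over k of (A[1][0] + B[0][2] = 7 + -3 = 4, A[1][1] + B[1][2] = -5 + 5 = 0, A[1][2] + B[2][2] = 1 + 3 = 4) = 0 (attained at k = 1)
  C[2][0] = min over k of (A[2][0] + B[0][0] = 5 + 7 = 12, A[2][1] + B[1][0] = 8 + 10 = 18, A[2][2] + B[2][0] = 10 + 5 = 15) = 12 (attained at k = 0)
  C[2][1] = min over k of (A[2][0] + B[0][1] = 5 + 3 = 8, A[2][1] + B[1][1] = 8 + 0 = 8, A[2][2] + B[2][1] = 10 + 5 = 15) = 8 (attained at k = 0)
  C[2][2] = min over k of (A[2][0] + B[0][2] = 5 + -3 = 2, A[2][1] + B[1][2] = 8 + 5 = 13, A[2][2] + B[2][2] = 10 + 3 = 13) = 2 (attained at k = 0)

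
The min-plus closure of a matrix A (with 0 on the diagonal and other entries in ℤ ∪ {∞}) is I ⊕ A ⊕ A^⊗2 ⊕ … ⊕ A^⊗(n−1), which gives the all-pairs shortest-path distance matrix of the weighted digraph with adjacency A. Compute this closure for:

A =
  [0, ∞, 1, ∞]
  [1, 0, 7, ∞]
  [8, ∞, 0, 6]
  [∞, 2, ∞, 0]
Closure =
  [0, 9, 1, 7]
  [1, 0, 2, 8]
  [8, 8, 0, 6]
  [3, 2, 4, 0]

This is the Floyd-Warshall all-pairs shortest-path computation. For each intermediate vertex k = 0, 1, …, 3, update dist[i][j] ← min(dist[i][j], dist[i][k] + dist[k][j]). The final matrix gives, for each (i, j), the minimum total weight of any directed path from i to j (possibly empty when i = j).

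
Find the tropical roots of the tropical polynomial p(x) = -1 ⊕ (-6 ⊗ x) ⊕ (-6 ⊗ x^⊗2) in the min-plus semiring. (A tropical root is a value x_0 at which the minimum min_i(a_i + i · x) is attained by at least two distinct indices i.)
Roots: {0, 5}

Each tropical root is a break point of the lower envelope of the lines y = a_i + i · x (there are 3 lines, with slopes 0, 1, ..., 2). Only the lines that attain the minimum somewhere contribute to roots; other lines are dominated. Here the surviving (envelope) indices are i = 2, i = 1, i = 0.
Intersections between consecutive envelope lines give the roots: for adjacent envelope indices i < j the intersection is x = (a_i − a_j) / (j − i). Reading off the sorted break points: {0, 5}.
Verification: at each break x_0, at least two indices attain the minimum of min_i(a_i + i · x_0).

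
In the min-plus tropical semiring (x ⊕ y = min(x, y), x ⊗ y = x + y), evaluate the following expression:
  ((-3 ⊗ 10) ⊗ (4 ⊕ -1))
((-3 ⊗ 10) ⊗ (4 ⊕ -1)) = 6

Expand innermost to outermost. Recall ⊕ takes the minimum of its arguments and ⊗ takes their sum. Working out the expression ((-3 ⊗ 10) ⊗ (4 ⊕ -1)) gives 6.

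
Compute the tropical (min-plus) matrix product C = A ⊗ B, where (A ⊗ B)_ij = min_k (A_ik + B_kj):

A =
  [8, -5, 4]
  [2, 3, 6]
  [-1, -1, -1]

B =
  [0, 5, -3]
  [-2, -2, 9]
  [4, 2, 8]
A ⊗ B =
  [-7, -7, 4]
  [1, 1, -1]
  [-3, -3, -4]

Apply the min-plus product entry-by-entry:
  C[0][0] = min over k of (A[0][0] + B[0][0] = 8 + 0 = 8, A[0][1] + B[1][0] = -5 + -2 = -7, A[0][2] + B[2][0] = 4 + 4 = 8) = -7 (attained at k = 1)
  C[0][1] = min over k of (A[0][0] + B[0][1] = 8 + 5 = 13, A[0][1] + B[1][1] = -5 + -2 = -7, A[0][2] + B[2][1] = 4 + 2 = 6) = -7 (attained at k = 1)
  C[0][2] = min over k of (A[0][0] + B[0][2] = 8 + -3 = 5, A[0][1] + B[1][2] = -5 + 9 = 4, A[0][2] + B[2][2] = 4 + 8 = 12) = 4 (attained at k = 1)
  C[1][0] = min over k of (A[1][0] + B[0][0] = 2 + 0 = 2, A[1][1] + B[1][0] = 3 + -2 = 1, A[1][2] + B[2][0] = 6 + 4 = 10) = 1 (attained at k = 1)
  C[1][1] = min over k of (A[1][0] + B[0][1] = 2 + 5 = 7, A[1][1] + B[1][1] = 3 + -2 = 1, A[1][2] + B[2][1] = 6 + 2 = 8) = 1 (attained at k = 1)
  C[1][2] = min over k of (A[1][0] + B[0][2] = 2 + -3 = -1, A[1][1] + B[1][2] = 3 + 9 = 12, A[1][2] + B[2][2] = 6 + 8 = 14) = -1 (attained at k = 0)
  C[2][0] = min over k of (A[2][0] + B[0][0] = -1 + 0 = -1, A[2][1] + B[1][0] = -1 + -2 = -3, A[2][2] + B[2][0] = -1 + 4 = 3) = -3 (attained at k = 1)
  C[2][1] = min over k of (A[2][0] + B[0][1] = -1 + 5 = 4, A[2][1] + B[1][1] = -1 + -2 = -3, A[2][2] + B[2][1] = -1 + 2 = 1) = -3 (attained at k = 1)
  C[2][2] = min over k of (A[2][0] + B[0][2] = -1 + -3 = -4, A[2][1] + B[1][2] = -1 + 9 = 8, A[2][2] + B[2][2] = -1 + 8 = 7) = -4 (attained at k = 0)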